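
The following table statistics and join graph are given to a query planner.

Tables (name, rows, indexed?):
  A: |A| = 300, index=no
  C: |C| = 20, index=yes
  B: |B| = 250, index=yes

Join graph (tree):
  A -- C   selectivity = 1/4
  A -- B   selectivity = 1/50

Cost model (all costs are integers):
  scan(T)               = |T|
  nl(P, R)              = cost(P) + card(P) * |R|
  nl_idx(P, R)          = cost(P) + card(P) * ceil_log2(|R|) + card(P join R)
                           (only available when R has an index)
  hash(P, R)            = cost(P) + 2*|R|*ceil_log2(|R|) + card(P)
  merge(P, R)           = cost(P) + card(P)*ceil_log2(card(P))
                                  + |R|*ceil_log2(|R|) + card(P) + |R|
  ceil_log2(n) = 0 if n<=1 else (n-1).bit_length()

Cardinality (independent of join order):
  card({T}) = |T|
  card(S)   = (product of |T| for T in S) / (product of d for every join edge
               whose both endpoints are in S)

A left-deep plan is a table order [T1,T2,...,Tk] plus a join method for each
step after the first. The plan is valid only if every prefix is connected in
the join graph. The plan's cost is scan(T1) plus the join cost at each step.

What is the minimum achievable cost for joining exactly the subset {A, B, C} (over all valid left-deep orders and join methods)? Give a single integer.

5900

Selinger DP over subsets of {A,B,C}:
  {A}: scan cost=300, card=300
  {C}: scan cost=20, card=20
  {B}: scan cost=250, card=250
  {AC}: card=1500; try (C,hash)→800, (A,merge)→3140, (C,nl_idx)→3300, (C,merge)→3420, (A,hash)→5440, (A,nl)→6020 …(+1); best=800 via (C,hash)
  {AB}: card=1500; try (B,nl_idx)→4200, (B,hash)→4600, (A,merge)→5500, (B,merge)→5550, (A,hash)→5900, (A,nl)→75250 …(+1); best=4200 via (B,nl_idx)
  {ABC}: card=7500; try (C,hash)→5900, (B,hash)→6300, (C,nl_idx)→19200, (B,nl_idx)→20300, (B,merge)→21050, (C,merge)→22320 …(+2); best=5900 via (C,hash)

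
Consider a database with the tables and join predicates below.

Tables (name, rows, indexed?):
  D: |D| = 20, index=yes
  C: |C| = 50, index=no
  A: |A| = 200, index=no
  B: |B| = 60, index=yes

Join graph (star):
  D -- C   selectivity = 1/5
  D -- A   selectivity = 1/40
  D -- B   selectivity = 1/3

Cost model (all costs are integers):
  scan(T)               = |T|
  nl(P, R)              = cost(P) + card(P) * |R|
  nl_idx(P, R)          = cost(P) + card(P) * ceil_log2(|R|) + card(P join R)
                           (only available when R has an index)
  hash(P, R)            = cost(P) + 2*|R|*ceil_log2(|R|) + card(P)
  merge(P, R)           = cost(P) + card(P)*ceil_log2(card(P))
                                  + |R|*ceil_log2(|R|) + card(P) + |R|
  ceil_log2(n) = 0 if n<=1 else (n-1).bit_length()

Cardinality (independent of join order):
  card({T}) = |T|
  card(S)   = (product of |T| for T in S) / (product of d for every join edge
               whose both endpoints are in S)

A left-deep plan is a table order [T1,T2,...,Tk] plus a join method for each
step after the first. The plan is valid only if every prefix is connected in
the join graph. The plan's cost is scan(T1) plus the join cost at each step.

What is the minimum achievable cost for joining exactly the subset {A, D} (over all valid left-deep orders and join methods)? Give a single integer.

600

Selinger DP over subsets of {A,D}:
  {D}: scan cost=20, card=20
  {A}: scan cost=200, card=200
  {AD}: card=100; try (D,hash)→600, (D,nl_idx)→1300, (A,merge)→1940, (D,merge)→2120, (A,hash)→3240, (A,nl)→4020 …(+1); best=600 via (D,hash)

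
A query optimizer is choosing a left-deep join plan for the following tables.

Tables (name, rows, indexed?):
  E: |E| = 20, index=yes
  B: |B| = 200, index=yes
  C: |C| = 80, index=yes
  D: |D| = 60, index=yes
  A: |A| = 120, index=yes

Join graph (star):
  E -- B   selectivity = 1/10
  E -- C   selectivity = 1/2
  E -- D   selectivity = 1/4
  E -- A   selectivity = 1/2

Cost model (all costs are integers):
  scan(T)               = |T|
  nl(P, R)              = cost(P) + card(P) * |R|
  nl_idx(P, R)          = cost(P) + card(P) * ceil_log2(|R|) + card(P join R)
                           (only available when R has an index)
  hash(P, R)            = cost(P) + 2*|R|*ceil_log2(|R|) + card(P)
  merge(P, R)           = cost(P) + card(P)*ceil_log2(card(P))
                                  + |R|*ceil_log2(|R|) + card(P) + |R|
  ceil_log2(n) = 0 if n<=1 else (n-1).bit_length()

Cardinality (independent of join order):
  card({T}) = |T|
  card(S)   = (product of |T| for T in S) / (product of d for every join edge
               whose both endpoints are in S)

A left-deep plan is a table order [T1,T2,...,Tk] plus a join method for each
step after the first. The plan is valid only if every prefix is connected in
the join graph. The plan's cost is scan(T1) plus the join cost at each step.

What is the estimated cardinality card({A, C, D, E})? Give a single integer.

720000

Tables in S: A(120), C(80), D(60), E(20)
Edges inside S: E-C(d=2), E-D(d=4), E-A(d=2)
numerator = 120 * 80 * 60 * 20 = 11520000
denominator = 2 * 4 * 2 = 16
card(S) = 11520000 / 16 = 720000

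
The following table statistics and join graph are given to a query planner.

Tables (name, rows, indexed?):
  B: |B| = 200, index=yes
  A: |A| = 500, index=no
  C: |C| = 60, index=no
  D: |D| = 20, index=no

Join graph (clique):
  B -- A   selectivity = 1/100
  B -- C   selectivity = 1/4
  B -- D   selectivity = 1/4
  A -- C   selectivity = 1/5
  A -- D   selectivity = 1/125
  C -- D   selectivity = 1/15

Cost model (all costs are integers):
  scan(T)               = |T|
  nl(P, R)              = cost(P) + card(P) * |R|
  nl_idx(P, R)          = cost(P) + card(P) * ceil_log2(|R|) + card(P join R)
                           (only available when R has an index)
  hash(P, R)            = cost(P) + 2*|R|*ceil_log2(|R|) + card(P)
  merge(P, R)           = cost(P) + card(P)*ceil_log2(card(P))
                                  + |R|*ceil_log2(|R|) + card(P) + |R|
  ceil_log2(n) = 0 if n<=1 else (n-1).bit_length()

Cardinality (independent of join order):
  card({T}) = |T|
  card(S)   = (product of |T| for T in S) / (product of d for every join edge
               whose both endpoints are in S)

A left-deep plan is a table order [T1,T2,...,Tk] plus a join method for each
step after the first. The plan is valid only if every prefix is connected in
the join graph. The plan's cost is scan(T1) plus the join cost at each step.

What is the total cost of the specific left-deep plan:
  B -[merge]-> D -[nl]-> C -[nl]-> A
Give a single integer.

562120

step 1: scan B: cost=200, card=200
step 2: join D via merge
    card(P join D) = 200*20/(4) = 1000
    cost = 200 + 200*8 + 20*5 + 200 + 20 = 2120
step 3: join C via nl
    card(P join C) = 1000*60/(4*15) = 1000
    cost = 2120 + 1000*60 = 62120
step 4: join A via nl
    card(P join A) = 1000*500/(100*5*125) = 8
    cost = 62120 + 1000*500 = 562120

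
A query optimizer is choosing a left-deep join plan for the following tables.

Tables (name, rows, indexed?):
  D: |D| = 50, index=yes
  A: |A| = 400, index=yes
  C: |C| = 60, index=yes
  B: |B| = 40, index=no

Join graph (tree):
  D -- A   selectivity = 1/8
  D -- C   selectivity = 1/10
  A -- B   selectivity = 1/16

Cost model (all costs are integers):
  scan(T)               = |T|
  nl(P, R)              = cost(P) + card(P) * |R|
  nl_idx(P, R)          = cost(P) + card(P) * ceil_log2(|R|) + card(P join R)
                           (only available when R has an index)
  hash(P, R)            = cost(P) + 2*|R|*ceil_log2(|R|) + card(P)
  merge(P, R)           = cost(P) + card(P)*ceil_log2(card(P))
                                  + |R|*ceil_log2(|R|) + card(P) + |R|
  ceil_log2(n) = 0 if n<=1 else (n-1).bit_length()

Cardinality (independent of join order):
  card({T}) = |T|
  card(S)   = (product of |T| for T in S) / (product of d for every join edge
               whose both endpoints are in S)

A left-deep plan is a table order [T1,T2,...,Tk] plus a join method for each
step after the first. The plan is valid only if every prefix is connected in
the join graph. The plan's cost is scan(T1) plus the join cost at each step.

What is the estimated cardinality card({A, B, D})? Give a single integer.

Tables in S: A(400), B(40), D(50)
Edges inside S: D-A(d=8), A-B(d=16)
numerator = 400 * 40 * 50 = 800000
denominator = 8 * 16 = 128
card(S) = 800000 / 128 = 6250

6250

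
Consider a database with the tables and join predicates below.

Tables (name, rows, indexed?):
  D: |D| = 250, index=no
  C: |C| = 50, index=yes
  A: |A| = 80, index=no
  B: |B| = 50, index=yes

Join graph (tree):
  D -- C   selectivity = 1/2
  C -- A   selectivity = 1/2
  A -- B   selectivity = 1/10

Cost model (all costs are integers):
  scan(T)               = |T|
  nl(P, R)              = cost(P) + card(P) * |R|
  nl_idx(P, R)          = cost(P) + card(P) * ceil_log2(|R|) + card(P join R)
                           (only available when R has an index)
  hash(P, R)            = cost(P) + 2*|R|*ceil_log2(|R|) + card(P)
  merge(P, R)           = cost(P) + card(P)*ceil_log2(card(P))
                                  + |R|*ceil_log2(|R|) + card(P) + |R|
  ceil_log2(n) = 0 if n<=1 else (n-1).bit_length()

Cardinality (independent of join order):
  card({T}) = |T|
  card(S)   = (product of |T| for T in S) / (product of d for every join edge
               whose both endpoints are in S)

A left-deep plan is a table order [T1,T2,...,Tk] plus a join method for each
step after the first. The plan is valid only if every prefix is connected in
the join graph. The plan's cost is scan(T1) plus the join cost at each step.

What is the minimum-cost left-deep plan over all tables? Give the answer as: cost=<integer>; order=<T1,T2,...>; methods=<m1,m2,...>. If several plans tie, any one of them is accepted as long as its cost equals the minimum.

Selinger DP (subsets sized 1..n):
  {D}: scan cost=250, card=250
  {C}: scan cost=50, card=50
  {A}: scan cost=80, card=80
  {B}: scan cost=50, card=50
  {CD}: card=6250; try (C,hash)→1100, (D,merge)→2650, (C,merge)→2850, (D,hash)→4100, (C,nl_idx)→8000, (D,nl)→12550 …(+1); best=1100 via (C,hash)
  {AC}: card=2000; try (C,hash)→760, (A,merge)→1040, (C,merge)→1070, (A,hash)→1220, (C,nl_idx)→2560, (A,nl)→4050 …(+1); best=760 via (C,hash)
  {AB}: card=400; try (B,hash)→760, (B,nl_idx)→960, (A,merge)→1040, (B,merge)→1070, (A,hash)→1220, (A,nl)→4050 …(+1); best=760 via (B,hash)
  {ACD}: card=250000; try (D,hash)→6760, (A,hash)→8470, (D,merge)→27010, (A,merge)→89240, (D,nl)→500760, (A,nl)→501100; best=6760 via (D,hash)
  {ABC}: card=10000; try (C,hash)→1760, (B,hash)→3360, (C,merge)→5110, (C,nl_idx)→13160, (C,nl)→20760, (B,nl_idx)→22760 …(+2); best=1760 via (C,hash)
  {ABCD}: card=1250000; try (D,hash)→15760, (D,merge)→154010, (B,hash)→257360, (D,nl)→2501760, (B,nl_idx)→2756760, (B,merge)→4757110 …(+1); best=15760 via (D,hash)

cost=15760; order=A,B,C,D; methods=hash,hash,hash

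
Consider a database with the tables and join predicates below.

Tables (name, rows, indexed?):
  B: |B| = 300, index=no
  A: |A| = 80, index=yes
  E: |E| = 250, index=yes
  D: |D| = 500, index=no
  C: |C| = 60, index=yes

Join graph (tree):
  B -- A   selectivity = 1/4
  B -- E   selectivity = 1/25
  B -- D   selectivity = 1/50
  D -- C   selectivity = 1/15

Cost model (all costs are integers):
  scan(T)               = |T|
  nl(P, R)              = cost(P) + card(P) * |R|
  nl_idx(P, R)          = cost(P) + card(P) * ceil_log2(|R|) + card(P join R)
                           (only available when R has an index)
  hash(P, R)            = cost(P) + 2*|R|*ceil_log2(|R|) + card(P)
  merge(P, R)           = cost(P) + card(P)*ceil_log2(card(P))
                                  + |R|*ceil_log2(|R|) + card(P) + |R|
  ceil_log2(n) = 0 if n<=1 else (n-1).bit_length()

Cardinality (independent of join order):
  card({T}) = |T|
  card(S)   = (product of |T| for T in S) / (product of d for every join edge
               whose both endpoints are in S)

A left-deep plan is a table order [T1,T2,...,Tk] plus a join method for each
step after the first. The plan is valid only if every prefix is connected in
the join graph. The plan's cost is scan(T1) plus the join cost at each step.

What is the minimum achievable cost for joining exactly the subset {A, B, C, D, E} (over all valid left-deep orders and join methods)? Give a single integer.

146240

Selinger DP over subsets of {A,B,C,D,E}:
  {B}: scan cost=300, card=300
  {A}: scan cost=80, card=80
  {E}: scan cost=250, card=250
  {D}: scan cost=500, card=500
  {C}: scan cost=60, card=60
  {AB}: card=6000; try (A,hash)→1720, (B,merge)→3720, (A,merge)→3940, (B,hash)→5560, (A,nl_idx)→8400, (B,nl)→24080 …(+1); best=1720 via (A,hash)
  {BE}: card=3000; try (E,hash)→4600, (B,merge)→5500, (E,merge)→5550, (E,nl_idx)→5700, (B,hash)→5900, (B,nl)→75250 …(+1); best=4600 via (E,hash)
  {BD}: card=3000; try (B,hash)→6400, (D,merge)→8300, (B,merge)→8500, (D,hash)→9600, (D,nl)→150300, (B,nl)→150500; best=6400 via (B,hash)
  {CD}: card=2000; try (C,hash)→1720, (D,merge)→5480, (C,nl_idx)→5500, (C,merge)→5920, (D,hash)→9120, (D,nl)→30060 …(+1); best=1720 via (C,hash)
  {ABE}: card=60000; try (A,hash)→8720, (E,hash)→11720, (A,merge)→44240, (A,nl_idx)→85600, (E,merge)→87970, (E,nl_idx)→109720 …(+2); best=8720 via (A,hash)
  {ABD}: card=60000; try (A,hash)→10520, (D,hash)→16720, (A,merge)→46040, (A,nl_idx)→87400, (D,merge)→90720, (A,nl)→246400 …(+1); best=10520 via (A,hash)
  {BDE}: card=30000; try (E,hash)→13400, (D,hash)→16600, (E,merge)→47650, (D,merge)→48600, (E,nl_idx)→60400, (E,nl)→756400 …(+1); best=13400 via (E,hash)
  {BCD}: card=12000; try (B,hash)→9120, (C,hash)→10120, (B,merge)→28720, (C,nl_idx)→36400, (C,merge)→45820, (C,nl)→186400 …(+1); best=9120 via (B,hash)
  {ABDE}: card=600000; try (A,hash)→44520, (E,hash)→74520, (D,hash)→77720, (A,merge)→494040, (A,nl_idx)→823400, (E,merge)→1032770 …(+5); best=44520 via (A,hash)
  {ABCD}: card=240000; try (A,hash)→22240, (C,hash)→71240, (A,merge)→189760, (A,nl_idx)→333120, (C,nl_idx)→610520, (A,nl)→969120 …(+2); best=22240 via (A,hash)
  {BCDE}: card=120000; try (E,hash)→25120, (C,hash)→44120, (E,merge)→191370, (E,nl_idx)→225120, (C,nl_idx)→313400, (C,merge)→493820 …(+2); best=25120 via (E,hash)
  {ABCDE}: card=2400000; try (A,hash)→146240, (E,hash)→266240, (C,hash)→645240, (A,merge)→2185760, (A,nl_idx)→3265120, (E,nl_idx)→4342240 …(+6); best=146240 via (A,hash)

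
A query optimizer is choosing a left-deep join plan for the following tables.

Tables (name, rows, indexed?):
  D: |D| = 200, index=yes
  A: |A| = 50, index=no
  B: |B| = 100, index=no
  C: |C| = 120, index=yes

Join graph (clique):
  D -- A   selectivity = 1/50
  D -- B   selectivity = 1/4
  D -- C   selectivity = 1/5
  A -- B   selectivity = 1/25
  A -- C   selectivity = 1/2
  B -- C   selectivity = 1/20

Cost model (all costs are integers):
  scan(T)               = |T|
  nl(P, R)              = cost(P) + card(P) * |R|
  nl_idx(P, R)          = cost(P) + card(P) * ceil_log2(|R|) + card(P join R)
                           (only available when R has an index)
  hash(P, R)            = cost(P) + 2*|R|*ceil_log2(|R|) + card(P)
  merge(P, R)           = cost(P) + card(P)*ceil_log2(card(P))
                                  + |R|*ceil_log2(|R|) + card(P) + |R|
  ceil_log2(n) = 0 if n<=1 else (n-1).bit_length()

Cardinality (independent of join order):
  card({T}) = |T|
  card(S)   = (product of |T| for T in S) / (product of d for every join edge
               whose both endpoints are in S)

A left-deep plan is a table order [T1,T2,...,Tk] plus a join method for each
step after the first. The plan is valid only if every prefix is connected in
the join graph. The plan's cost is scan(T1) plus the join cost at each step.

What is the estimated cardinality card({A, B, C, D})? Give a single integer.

Tables in S: A(50), B(100), C(120), D(200)
Edges inside S: D-A(d=50), D-B(d=4), D-C(d=5), A-B(d=25), A-C(d=2), B-C(d=20)
numerator = 50 * 100 * 120 * 200 = 120000000
denominator = 50 * 4 * 5 * 25 * 2 * 20 = 1000000
card(S) = 120000000 / 1000000 = 120

120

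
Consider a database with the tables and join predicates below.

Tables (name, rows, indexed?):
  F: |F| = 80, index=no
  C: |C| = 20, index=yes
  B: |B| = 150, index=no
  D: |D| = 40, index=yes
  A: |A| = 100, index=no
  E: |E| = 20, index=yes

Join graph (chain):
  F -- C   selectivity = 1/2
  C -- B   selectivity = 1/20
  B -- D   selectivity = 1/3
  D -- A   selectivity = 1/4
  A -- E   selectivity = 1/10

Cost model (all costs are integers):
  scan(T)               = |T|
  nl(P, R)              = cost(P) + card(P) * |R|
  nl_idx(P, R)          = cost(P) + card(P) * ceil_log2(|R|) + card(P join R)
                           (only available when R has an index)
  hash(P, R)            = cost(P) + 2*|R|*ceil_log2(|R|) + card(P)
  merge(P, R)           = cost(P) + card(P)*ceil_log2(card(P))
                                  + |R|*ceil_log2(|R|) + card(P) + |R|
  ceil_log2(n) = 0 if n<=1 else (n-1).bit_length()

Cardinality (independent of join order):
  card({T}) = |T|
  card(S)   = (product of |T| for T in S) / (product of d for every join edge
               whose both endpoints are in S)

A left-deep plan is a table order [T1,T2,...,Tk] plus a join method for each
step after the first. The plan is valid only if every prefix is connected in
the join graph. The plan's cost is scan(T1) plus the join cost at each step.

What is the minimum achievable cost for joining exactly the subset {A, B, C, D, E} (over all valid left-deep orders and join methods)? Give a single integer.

Selinger DP over subsets of {A,B,C,D,E}:
  {C}: scan cost=20, card=20
  {B}: scan cost=150, card=150
  {D}: scan cost=40, card=40
  {A}: scan cost=100, card=100
  {E}: scan cost=20, card=20
  {BC}: card=150; try (C,hash)→500, (C,nl_idx)→1050, (B,merge)→1490, (C,merge)→1620, (B,hash)→2440, (B,nl)→3020 …(+1); best=500 via (C,hash)
  {BD}: card=2000; try (D,hash)→780, (B,merge)→1670, (D,merge)→1780, (B,hash)→2480, (D,nl_idx)→3050, (B,nl)→6040 …(+1); best=780 via (D,hash)
  {AD}: card=1000; try (D,hash)→680, (A,merge)→1120, (D,merge)→1180, (A,hash)→1480, (D,nl_idx)→1700, (A,nl)→4040 …(+1); best=680 via (D,hash)
  {AE}: card=200; try (E,hash)→400, (E,nl_idx)→800, (A,merge)→940, (E,merge)→1020, (A,hash)→1440, (A,nl)→2020 …(+1); best=400 via (E,hash)
  {BCD}: card=2000; try (D,hash)→1130, (D,merge)→2130, (C,hash)→2980, (D,nl_idx)→3400, (D,nl)→6500, (C,nl_idx)→12780 …(+2); best=1130 via (D,hash)
  {ABD}: card=50000; try (B,hash)→4080, (A,hash)→4180, (B,merge)→13030, (A,merge)→25580, (B,nl)→150680, (A,nl)→200780; best=4080 via (B,hash)
  {ADE}: card=2000; try (D,hash)→1080, (E,hash)→1880, (D,merge)→2480, (D,nl_idx)→3600, (E,nl_idx)→7680, (D,nl)→8400 …(+2); best=1080 via (D,hash)
  {ABCD}: card=50000; try (A,hash)→4530, (A,merge)→25930, (C,hash)→54280, (A,nl)→201130, (C,nl_idx)→304080, (C,merge)→854200 …(+1); best=4530 via (A,hash)
  {ABDE}: card=100000; try (B,hash)→5480, (B,merge)→26430, (E,hash)→54280, (B,nl)→301080, (E,nl_idx)→354080, (E,merge)→854200 …(+1); best=5480 via (B,hash)
  {ABCDE}: card=100000; try (E,hash)→54730, (C,hash)→105680, (E,nl_idx)→354530, (C,nl_idx)→605480, (E,merge)→854650, (E,nl)→1004530 …(+2); best=54730 via (E,hash)

54730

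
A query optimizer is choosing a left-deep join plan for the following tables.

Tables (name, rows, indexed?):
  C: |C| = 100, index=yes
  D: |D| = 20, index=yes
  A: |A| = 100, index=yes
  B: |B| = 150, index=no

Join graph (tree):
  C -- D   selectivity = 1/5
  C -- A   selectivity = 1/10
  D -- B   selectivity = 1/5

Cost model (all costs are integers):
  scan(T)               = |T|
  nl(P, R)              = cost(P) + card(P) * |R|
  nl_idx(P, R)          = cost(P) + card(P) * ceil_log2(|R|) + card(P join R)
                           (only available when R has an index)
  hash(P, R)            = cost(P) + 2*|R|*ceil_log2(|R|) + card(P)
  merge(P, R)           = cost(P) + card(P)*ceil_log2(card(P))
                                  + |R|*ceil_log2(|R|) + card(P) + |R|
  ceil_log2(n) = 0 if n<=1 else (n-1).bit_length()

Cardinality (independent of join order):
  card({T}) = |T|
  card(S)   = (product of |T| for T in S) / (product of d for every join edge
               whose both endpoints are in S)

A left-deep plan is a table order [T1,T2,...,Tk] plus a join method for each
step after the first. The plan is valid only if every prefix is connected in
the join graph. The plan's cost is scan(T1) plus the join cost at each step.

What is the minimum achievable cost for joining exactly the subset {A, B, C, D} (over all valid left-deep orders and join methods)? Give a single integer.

8600

Selinger DP over subsets of {A,B,C,D}:
  {C}: scan cost=100, card=100
  {D}: scan cost=20, card=20
  {A}: scan cost=100, card=100
  {B}: scan cost=150, card=150
  {CD}: card=400; try (D,hash)→400, (C,nl_idx)→560, (C,merge)→940, (D,nl_idx)→1000, (D,merge)→1020, (C,hash)→1440 …(+2); best=400 via (D,hash)
  {AC}: card=1000; try (C,hash)→1600, (A,hash)→1600, (C,merge)→1700, (A,merge)→1700, (C,nl_idx)→1800, (A,nl_idx)→1800 …(+2); best=1600 via (C,hash)
  {BD}: card=600; try (D,hash)→500, (B,merge)→1490, (D,nl_idx)→1500, (D,merge)→1620, (B,hash)→2440, (B,nl)→3020 …(+1); best=500 via (D,hash)
  {ACD}: card=4000; try (A,hash)→2200, (D,hash)→2800, (A,merge)→5200, (A,nl_idx)→7200, (D,nl_idx)→10600, (D,merge)→12720 …(+2); best=2200 via (A,hash)
  {BCD}: card=12000; try (C,hash)→2500, (B,hash)→3200, (B,merge)→5750, (C,merge)→7900, (C,nl_idx)→16700, (B,nl)→60400 …(+1); best=2500 via (C,hash)
  {ABCD}: card=120000; try (B,hash)→8600, (A,hash)→15900, (B,merge)→55550, (A,merge)→183300, (A,nl_idx)→206500, (B,nl)→602200 …(+1); best=8600 via (B,hash)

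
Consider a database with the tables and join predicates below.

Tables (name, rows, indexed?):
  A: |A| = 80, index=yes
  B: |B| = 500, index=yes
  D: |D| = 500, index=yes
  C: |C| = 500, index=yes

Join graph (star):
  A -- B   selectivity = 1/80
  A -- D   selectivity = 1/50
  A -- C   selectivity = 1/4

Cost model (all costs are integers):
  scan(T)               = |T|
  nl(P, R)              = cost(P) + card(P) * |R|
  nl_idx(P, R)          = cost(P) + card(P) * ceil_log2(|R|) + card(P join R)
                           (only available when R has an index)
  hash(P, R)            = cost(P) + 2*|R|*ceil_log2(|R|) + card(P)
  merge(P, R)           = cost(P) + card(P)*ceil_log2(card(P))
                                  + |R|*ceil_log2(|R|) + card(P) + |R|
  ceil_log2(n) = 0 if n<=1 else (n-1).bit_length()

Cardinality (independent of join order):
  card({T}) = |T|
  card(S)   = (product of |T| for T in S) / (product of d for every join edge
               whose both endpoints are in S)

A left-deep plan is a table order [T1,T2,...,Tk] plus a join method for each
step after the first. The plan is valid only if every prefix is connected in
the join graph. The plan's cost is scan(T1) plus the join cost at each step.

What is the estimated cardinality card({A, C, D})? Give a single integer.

Tables in S: A(80), C(500), D(500)
Edges inside S: A-D(d=50), A-C(d=4)
numerator = 80 * 500 * 500 = 20000000
denominator = 50 * 4 = 200
card(S) = 20000000 / 200 = 100000

100000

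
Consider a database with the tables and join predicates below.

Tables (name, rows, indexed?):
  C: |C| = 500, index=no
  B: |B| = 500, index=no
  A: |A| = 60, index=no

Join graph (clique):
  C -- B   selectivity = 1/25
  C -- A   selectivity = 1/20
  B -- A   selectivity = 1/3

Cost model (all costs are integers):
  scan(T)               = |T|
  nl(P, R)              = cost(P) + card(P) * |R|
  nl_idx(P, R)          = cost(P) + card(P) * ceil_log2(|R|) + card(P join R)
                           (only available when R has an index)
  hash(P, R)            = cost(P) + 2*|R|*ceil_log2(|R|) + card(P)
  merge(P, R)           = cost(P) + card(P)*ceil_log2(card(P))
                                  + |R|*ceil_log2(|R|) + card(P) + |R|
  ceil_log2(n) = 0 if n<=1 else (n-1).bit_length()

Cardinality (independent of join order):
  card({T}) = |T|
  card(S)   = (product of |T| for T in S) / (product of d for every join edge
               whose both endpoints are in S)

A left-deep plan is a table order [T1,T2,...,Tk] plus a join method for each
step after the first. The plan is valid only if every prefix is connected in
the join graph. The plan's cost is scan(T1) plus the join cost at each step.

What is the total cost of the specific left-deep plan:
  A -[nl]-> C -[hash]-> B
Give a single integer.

40560

step 1: scan A: cost=60, card=60
step 2: join C via nl
    card(P join C) = 60*500/(20) = 1500
    cost = 60 + 60*500 = 30060
step 3: join B via hash
    card(P join B) = 1500*500/(25*3) = 10000
    cost = 30060 + 2*500*9 + 1500 = 40560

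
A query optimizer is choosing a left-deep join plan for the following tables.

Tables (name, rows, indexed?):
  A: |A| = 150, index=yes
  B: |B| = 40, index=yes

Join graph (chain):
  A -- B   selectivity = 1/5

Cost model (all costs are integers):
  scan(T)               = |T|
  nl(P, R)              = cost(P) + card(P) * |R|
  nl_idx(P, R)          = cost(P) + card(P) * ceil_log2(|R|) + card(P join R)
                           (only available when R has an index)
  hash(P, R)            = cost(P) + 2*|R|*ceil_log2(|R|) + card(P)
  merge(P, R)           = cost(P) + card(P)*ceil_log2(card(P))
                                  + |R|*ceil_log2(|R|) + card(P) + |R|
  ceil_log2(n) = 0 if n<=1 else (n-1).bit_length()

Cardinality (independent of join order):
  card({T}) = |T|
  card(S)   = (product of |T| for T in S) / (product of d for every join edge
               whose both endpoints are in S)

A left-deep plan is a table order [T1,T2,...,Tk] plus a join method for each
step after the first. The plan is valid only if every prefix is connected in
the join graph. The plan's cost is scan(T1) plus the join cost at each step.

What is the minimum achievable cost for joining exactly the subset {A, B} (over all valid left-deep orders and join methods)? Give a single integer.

780

Selinger DP over subsets of {A,B}:
  {A}: scan cost=150, card=150
  {B}: scan cost=40, card=40
  {AB}: card=1200; try (B,hash)→780, (A,nl_idx)→1560, (A,merge)→1670, (B,merge)→1780, (B,nl_idx)→2250, (A,hash)→2480 …(+2); best=780 via (B,hash)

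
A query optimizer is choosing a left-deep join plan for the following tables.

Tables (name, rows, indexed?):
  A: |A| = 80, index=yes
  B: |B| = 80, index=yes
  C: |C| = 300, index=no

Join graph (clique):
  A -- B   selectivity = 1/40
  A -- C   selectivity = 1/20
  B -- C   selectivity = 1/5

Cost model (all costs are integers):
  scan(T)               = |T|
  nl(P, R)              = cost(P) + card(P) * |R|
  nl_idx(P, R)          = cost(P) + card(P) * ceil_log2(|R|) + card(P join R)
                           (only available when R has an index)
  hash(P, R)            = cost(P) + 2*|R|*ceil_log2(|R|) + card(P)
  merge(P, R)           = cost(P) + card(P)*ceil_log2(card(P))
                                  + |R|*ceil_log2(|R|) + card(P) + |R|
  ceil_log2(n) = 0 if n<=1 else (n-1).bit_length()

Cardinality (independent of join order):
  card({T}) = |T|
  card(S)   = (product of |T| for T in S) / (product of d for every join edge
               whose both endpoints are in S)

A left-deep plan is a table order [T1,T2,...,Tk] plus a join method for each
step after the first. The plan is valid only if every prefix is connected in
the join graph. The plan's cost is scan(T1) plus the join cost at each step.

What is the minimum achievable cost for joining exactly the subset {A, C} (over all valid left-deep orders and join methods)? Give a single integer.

Selinger DP over subsets of {A,C}:
  {A}: scan cost=80, card=80
  {C}: scan cost=300, card=300
  {AC}: card=1200; try (A,hash)→1720, (A,nl_idx)→3600, (C,merge)→3720, (A,merge)→3940, (C,hash)→5560, (C,nl)→24080 …(+1); best=1720 via (A,hash)

1720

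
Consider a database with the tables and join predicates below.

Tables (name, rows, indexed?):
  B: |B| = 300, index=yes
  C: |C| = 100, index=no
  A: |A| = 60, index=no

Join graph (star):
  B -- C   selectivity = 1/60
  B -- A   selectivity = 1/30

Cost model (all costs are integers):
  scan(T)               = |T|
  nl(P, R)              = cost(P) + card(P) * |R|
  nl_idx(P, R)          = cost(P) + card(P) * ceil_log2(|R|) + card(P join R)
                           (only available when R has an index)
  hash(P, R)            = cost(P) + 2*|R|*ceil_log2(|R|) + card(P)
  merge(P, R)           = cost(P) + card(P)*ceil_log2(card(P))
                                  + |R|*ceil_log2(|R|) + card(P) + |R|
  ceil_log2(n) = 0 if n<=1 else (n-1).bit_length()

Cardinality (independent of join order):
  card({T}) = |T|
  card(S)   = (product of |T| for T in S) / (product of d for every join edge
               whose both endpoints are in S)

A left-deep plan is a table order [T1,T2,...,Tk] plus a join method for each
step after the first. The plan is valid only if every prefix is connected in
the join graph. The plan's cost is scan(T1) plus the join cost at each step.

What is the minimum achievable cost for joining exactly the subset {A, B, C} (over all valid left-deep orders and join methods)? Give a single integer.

Selinger DP over subsets of {A,B,C}:
  {B}: scan cost=300, card=300
  {C}: scan cost=100, card=100
  {A}: scan cost=60, card=60
  {BC}: card=500; try (B,nl_idx)→1500, (C,hash)→2000, (B,merge)→3900, (C,merge)→4100, (B,hash)→5600, (B,nl)→30100 …(+1); best=1500 via (B,nl_idx)
  {AB}: card=600; try (B,nl_idx)→1200, (A,hash)→1320, (B,merge)→3480, (A,merge)→3720, (B,hash)→5520, (B,nl)→18060 …(+1); best=1200 via (B,nl_idx)
  {ABC}: card=1000; try (A,hash)→2720, (C,hash)→3200, (A,merge)→6920, (C,merge)→8600, (A,nl)→31500, (C,nl)→61200; best=2720 via (A,hash)

2720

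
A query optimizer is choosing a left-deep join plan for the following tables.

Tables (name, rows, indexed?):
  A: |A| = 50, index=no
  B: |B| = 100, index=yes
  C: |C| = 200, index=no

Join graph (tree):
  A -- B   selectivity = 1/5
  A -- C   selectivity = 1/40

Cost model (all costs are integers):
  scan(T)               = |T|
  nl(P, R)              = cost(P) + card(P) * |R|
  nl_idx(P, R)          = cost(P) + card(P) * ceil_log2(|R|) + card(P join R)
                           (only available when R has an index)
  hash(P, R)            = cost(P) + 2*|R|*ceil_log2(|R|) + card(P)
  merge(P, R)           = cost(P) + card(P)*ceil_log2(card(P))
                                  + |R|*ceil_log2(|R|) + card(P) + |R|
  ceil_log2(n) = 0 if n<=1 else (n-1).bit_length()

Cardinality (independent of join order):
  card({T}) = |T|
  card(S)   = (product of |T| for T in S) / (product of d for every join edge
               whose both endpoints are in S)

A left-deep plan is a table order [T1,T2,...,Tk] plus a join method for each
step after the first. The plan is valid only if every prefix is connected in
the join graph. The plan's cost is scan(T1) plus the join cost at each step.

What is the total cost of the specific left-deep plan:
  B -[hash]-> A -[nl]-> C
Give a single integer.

step 1: scan B: cost=100, card=100
step 2: join A via hash
    card(P join A) = 100*50/(5) = 1000
    cost = 100 + 2*50*6 + 100 = 800
step 3: join C via nl
    card(P join C) = 1000*200/(40) = 5000
    cost = 800 + 1000*200 = 200800

200800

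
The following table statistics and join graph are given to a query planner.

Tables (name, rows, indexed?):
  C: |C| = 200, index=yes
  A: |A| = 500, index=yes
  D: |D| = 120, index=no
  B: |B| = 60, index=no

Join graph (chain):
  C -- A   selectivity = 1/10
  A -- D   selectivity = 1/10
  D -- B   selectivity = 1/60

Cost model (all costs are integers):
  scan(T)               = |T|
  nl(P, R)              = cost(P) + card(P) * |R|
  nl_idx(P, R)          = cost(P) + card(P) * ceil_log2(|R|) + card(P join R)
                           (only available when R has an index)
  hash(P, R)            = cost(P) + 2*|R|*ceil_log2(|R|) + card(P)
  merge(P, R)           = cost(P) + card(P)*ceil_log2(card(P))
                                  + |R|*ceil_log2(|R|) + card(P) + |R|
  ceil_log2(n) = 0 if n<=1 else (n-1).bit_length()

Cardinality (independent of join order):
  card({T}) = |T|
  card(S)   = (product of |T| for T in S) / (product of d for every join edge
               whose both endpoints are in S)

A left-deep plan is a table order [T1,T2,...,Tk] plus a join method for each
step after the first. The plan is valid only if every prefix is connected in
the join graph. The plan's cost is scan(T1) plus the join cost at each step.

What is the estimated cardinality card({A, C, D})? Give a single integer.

120000

Tables in S: A(500), C(200), D(120)
Edges inside S: C-A(d=10), A-D(d=10)
numerator = 500 * 200 * 120 = 12000000
denominator = 10 * 10 = 100
card(S) = 12000000 / 100 = 120000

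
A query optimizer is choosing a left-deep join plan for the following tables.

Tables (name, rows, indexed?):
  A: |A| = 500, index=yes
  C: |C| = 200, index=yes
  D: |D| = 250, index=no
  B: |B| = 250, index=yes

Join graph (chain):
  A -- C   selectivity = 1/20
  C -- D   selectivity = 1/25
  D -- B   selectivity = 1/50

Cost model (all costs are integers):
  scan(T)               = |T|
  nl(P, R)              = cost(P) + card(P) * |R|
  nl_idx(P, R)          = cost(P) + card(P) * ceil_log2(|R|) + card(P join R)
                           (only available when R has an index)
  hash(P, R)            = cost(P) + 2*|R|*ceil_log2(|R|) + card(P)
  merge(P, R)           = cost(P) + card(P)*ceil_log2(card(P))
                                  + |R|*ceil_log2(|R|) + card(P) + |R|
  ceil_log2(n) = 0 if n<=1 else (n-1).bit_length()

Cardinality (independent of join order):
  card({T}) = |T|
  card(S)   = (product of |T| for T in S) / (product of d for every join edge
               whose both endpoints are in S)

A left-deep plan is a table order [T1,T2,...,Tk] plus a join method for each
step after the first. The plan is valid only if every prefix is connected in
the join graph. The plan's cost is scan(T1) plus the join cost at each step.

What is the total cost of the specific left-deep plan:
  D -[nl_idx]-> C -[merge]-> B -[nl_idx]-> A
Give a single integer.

370500

step 1: scan D: cost=250, card=250
step 2: join C via nl_idx
    card(P join C) = 250*200/(25) = 2000
    cost = 250 + 250*8 + 2000 = 4250
step 3: join B via merge
    card(P join B) = 2000*250/(50) = 10000
    cost = 4250 + 2000*11 + 250*8 + 2000 + 250 = 30500
step 4: join A via nl_idx
    card(P join A) = 10000*500/(20) = 250000
    cost = 30500 + 10000*9 + 250000 = 370500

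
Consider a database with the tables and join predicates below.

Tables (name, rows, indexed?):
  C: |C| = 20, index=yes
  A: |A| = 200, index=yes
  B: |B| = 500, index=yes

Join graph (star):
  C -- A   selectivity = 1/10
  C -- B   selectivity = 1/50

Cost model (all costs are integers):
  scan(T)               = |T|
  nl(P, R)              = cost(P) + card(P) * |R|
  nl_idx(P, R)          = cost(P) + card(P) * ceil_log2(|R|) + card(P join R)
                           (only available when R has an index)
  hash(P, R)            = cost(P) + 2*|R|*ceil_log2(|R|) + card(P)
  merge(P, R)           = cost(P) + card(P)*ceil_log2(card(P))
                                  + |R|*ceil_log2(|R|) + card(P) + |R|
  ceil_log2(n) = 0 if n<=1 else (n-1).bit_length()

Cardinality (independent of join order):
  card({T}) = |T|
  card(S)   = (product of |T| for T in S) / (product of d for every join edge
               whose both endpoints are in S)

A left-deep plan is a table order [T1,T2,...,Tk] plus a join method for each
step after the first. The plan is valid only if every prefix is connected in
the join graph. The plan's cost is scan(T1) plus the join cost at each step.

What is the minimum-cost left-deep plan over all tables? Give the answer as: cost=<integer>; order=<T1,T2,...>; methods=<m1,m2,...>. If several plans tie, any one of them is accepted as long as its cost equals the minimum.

cost=3800; order=C,B,A; methods=nl_idx,hash

Selinger DP (subsets sized 1..n):
  {C}: scan cost=20, card=20
  {A}: scan cost=200, card=200
  {B}: scan cost=500, card=500
  {AC}: card=400; try (A,nl_idx)→580, (C,hash)→600, (C,nl_idx)→1600, (A,merge)→1940, (C,merge)→2120, (A,hash)→3240 …(+2); best=580 via (A,nl_idx)
  {BC}: card=200; try (B,nl_idx)→400, (C,hash)→1200, (C,nl_idx)→3200, (B,merge)→5140, (C,merge)→5620, (B,hash)→9040 …(+2); best=400 via (B,nl_idx)
  {ABC}: card=4000; try (A,hash)→3800, (A,merge)→4000, (A,nl_idx)→6000, (B,nl_idx)→8180, (B,merge)→9580, (B,hash)→9980 …(+2); best=3800 via (A,hash)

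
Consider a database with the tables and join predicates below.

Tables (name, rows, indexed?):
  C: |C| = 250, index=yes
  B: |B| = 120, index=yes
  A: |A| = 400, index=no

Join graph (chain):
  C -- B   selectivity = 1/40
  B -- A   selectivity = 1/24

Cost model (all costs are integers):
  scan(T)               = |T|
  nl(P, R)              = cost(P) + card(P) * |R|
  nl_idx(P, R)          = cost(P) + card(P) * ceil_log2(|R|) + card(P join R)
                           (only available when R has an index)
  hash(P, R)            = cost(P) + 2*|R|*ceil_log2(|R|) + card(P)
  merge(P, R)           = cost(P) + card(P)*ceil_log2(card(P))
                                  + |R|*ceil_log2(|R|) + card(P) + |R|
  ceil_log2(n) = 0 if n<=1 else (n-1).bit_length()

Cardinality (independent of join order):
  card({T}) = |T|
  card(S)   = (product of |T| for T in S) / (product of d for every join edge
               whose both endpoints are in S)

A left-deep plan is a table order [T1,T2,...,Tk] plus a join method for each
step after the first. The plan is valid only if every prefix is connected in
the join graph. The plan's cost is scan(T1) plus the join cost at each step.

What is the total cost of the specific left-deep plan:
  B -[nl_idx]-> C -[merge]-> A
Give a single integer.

step 1: scan B: cost=120, card=120
step 2: join C via nl_idx
    card(P join C) = 120*250/(40) = 750
    cost = 120 + 120*8 + 750 = 1830
step 3: join A via merge
    card(P join A) = 750*400/(24) = 12500
    cost = 1830 + 750*10 + 400*9 + 750 + 400 = 14080

14080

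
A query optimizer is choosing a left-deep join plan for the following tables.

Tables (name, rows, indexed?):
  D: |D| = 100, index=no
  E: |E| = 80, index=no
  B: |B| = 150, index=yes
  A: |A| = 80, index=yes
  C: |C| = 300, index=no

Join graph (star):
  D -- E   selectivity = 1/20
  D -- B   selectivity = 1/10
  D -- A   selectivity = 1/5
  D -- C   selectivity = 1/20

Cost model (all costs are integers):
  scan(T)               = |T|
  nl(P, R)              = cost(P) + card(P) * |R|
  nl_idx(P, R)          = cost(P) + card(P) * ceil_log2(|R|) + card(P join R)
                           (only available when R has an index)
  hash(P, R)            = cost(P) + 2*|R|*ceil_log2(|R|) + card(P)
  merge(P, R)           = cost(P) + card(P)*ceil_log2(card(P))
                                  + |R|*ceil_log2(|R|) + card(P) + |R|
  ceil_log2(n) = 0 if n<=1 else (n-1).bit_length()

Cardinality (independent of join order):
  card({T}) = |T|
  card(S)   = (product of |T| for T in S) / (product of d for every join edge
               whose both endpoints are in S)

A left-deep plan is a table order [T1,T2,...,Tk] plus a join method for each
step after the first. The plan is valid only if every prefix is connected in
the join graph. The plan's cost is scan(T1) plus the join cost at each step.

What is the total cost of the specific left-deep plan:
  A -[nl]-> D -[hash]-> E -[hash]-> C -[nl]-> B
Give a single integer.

14422600

step 1: scan A: cost=80, card=80
step 2: join D via nl
    card(P join D) = 80*100/(5) = 1600
    cost = 80 + 80*100 = 8080
step 3: join E via hash
    card(P join E) = 1600*80/(20) = 6400
    cost = 8080 + 2*80*7 + 1600 = 10800
step 4: join C via hash
    card(P join C) = 6400*300/(20) = 96000
    cost = 10800 + 2*300*9 + 6400 = 22600
step 5: join B via nl
    card(P join B) = 96000*150/(10) = 1440000
    cost = 22600 + 96000*150 = 14422600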